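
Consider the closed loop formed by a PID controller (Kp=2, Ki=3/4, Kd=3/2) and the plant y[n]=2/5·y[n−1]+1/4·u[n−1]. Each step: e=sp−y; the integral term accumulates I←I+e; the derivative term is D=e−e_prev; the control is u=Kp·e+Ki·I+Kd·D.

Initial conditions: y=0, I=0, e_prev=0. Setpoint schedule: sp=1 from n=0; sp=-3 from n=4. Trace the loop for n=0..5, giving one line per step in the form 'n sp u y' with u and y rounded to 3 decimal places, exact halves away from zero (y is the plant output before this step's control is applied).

(exact arithmetic carried between steps; '≈' marks a value shown rounded to 6 d.p. or computed from one; I and e_prev carry over from the previous line; the table rounds u and y to 3 d.p., halves away from zero)
n=0: y=0, sp=1, e=sp−y=1; I=1, D=e−e_prev=1; u=2·1+3/4·1+3/2·1=4.25; next y=2/5·0+1/4·4.25=1.0625
n=1: y=1.0625, sp=1, e=sp−y=-0.0625; I=0.9375, D=e−e_prev=-1.0625; u=2·(-0.0625)+3/4·0.9375+3/2·(-1.0625)=-1.015625; next y=2/5·1.0625+1/4·(-1.015625)≈0.171094
n=2: y≈0.171094, sp=1, e=sp−y≈0.828906; I≈1.766406, D=e−e_prev≈0.891406; u=2·0.828906+3/4·1.766406+3/2·0.891406≈4.319727; next y=2/5·0.171094+1/4·4.319727≈1.148369
n=3: y≈1.148369, sp=1, e=sp−y≈-0.148369; I≈1.618037, D=e−e_prev≈-0.977275; u=2·(-0.148369)+3/4·1.618037+3/2·(-0.977275)≈-0.549124; next y=2/5·1.148369+1/4·(-0.549124)≈0.322067
n=4: y≈0.322067, sp=-3, e=sp−y≈-3.322067; I≈-1.704030, D=e−e_prev≈-3.173698; u=2·(-3.322067)+3/4·(-1.704030)+3/2·(-3.173698)≈-12.682702; next y=2/5·0.322067+1/4·(-12.682702)≈-3.041849
n=5: y≈-3.041849, sp=-3, e=sp−y≈0.041849; I≈-1.662181, D=e−e_prev≈3.363916; u=2·0.041849+3/4·(-1.662181)+3/2·3.363916≈3.882936; next y=2/5·(-3.041849)+1/4·3.882936≈-0.246006

0 1 4.250 0.000
1 1 -1.016 1.063
2 1 4.320 0.171
3 1 -0.549 1.148
4 -3 -12.683 0.322
5 -3 3.883 -3.042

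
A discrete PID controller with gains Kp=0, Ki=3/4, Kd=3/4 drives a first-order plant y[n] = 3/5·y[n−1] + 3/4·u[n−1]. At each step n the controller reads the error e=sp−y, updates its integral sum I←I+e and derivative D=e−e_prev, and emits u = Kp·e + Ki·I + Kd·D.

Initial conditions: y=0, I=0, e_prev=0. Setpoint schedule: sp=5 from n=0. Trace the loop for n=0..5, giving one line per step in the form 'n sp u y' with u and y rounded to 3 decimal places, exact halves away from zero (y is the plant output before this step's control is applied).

0 5 7.500 0.000
1 5 -0.938 5.625
2 5 7.242 2.672
3 5 0.229 7.035
4 5 5.938 4.393
5 5 0.367 7.089

(exact arithmetic carried between steps; '≈' marks a value shown rounded to 6 d.p. or computed from one; I and e_prev carry over from the previous line; the table rounds u and y to 3 d.p., halves away from zero)
n=0: y=0, sp=5, e=sp−y=5; I=5, D=e−e_prev=5; u=0·5+3/4·5+3/4·5=7.5; next y=3/5·0+3/4·7.5=5.625
n=1: y=5.625, sp=5, e=sp−y=-0.625; I=4.375, D=e−e_prev=-5.625; u=0·(-0.625)+3/4·4.375+3/4·(-5.625)=-0.9375; next y=3/5·5.625+3/4·(-0.9375)=2.671875
n=2: y=2.671875, sp=5, e=sp−y=2.328125; I=6.703125, D=e−e_prev=2.953125; u=0·2.328125+3/4·6.703125+3/4·2.953125≈7.242188; next y=3/5·2.671875+3/4·7.242188≈7.034766
n=3: y≈7.034766, sp=5, e=sp−y≈-2.034766; I≈4.668359, D=e−e_prev≈-4.362891; u=0·(-2.034766)+3/4·4.668359+3/4·(-4.362891)≈0.229102; next y=3/5·7.034766+3/4·0.229102≈4.392686
n=4: y≈4.392686, sp=5, e=sp−y≈0.607314; I≈5.275674, D=e−e_prev≈2.642080; u=0·0.607314+3/4·5.275674+3/4·2.642080≈5.938315; next y=3/5·4.392686+3/4·5.938315≈7.089348
n=5: y≈7.089348, sp=5, e=sp−y≈-2.089348; I≈3.186326, D=e−e_prev≈-2.696662; u=0·(-2.089348)+3/4·3.186326+3/4·(-2.696662)≈0.367248; next y=3/5·7.089348+3/4·0.367248≈4.529045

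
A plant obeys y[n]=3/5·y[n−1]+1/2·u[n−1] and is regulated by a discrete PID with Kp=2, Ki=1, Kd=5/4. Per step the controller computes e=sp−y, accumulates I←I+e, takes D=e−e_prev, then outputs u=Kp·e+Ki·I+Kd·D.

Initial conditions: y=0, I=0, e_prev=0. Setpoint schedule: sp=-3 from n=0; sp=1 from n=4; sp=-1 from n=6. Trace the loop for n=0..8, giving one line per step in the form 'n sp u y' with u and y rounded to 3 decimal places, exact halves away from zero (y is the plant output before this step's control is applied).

(exact arithmetic carried between steps; '≈' marks a value shown rounded to 6 d.p. or computed from one; I and e_prev carry over from the previous line; the table rounds u and y to 3 d.p., halves away from zero)
n=0: y=0, sp=-3, e=sp−y=-3; I=-3, D=e−e_prev=-3; u=2·(-3)+1·(-3)+5/4·(-3)=-12.75; next y=3/5·0+1/2·(-12.75)=-6.375
n=1: y=-6.375, sp=-3, e=sp−y=3.375; I=0.375, D=e−e_prev=6.375; u=2·3.375+1·0.375+5/4·6.375=15.09375; next y=3/5·(-6.375)+1/2·15.09375=3.721875
n=2: y=3.721875, sp=-3, e=sp−y=-6.721875; I=-6.346875, D=e−e_prev=-10.096875; u=2·(-6.721875)+1·(-6.346875)+5/4·(-10.096875)≈-32.411719; next y=3/5·3.721875+1/2·(-32.411719)≈-13.972734
n=3: y≈-13.972734, sp=-3, e=sp−y≈10.972734; I≈4.625859, D=e−e_prev≈17.694609; u=2·10.972734+1·4.625859+5/4·17.694609≈48.689590; next y=3/5·(-13.972734)+1/2·48.689590≈15.961154
n=4: y≈15.961154, sp=1, e=sp−y≈-14.961154; I≈-10.335295, D=e−e_prev≈-25.933889; u=2·(-14.961154)+1·(-10.335295)+5/4·(-25.933889)≈-72.674964; next y=3/5·15.961154+1/2·(-72.674964)≈-26.760790
n=5: y≈-26.760790, sp=1, e=sp−y≈27.760790; I≈17.425495, D=e−e_prev≈42.721944; u=2·27.760790+1·17.425495+5/4·42.721944≈126.349504; next y=3/5·(-26.760790)+1/2·126.349504≈47.118278
n=6: y≈47.118278, sp=-1, e=sp−y≈-48.118278; I≈-30.692783, D=e−e_prev≈-75.879068; u=2·(-48.118278)+1·(-30.692783)+5/4·(-75.879068)≈-221.778174; next y=3/5·47.118278+1/2·(-221.778174)≈-82.618120
n=7: y≈-82.618120, sp=-1, e=sp−y≈81.618120; I≈50.925337, D=e−e_prev≈129.736398; u=2·81.618120+1·50.925337+5/4·129.736398≈376.332075; next y=3/5·(-82.618120)+1/2·376.332075≈138.595166
n=8: y≈138.595166, sp=-1, e=sp−y≈-139.595166; I≈-88.669829, D=e−e_prev≈-221.213286; u=2·(-139.595166)+1·(-88.669829)+5/4·(-221.213286)≈-644.376767; next y=3/5·138.595166+1/2·(-644.376767)≈-239.031284

0 -3 -12.750 0.000
1 -3 15.094 -6.375
2 -3 -32.412 3.722
3 -3 48.690 -13.973
4 1 -72.675 15.961
5 1 126.350 -26.761
6 -1 -221.778 47.118
7 -1 376.332 -82.618
8 -1 -644.377 138.595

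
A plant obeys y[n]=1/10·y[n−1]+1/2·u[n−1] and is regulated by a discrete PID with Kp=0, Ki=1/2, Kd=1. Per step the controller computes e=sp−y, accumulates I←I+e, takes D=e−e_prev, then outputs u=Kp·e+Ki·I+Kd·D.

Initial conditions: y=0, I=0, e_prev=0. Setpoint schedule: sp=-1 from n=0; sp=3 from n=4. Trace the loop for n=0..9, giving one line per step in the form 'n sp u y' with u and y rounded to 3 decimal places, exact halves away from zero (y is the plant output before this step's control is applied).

(exact arithmetic carried between steps; '≈' marks a value shown rounded to 6 d.p. or computed from one; I and e_prev carry over from the previous line; the table rounds u and y to 3 d.p., halves away from zero)
n=0: y=0, sp=-1, e=sp−y=-1; I=-1, D=e−e_prev=-1; u=0·(-1)+1/2·(-1)+1·(-1)=-1.5; next y=1/10·0+1/2·(-1.5)=-0.75
n=1: y=-0.75, sp=-1, e=sp−y=-0.25; I=-1.25, D=e−e_prev=0.75; u=0·(-0.25)+1/2·(-1.25)+1·0.75=0.125; next y=1/10·(-0.75)+1/2·0.125=-0.0125
n=2: y=-0.0125, sp=-1, e=sp−y=-0.9875; I=-2.2375, D=e−e_prev=-0.7375; u=0·(-0.9875)+1/2·(-2.2375)+1·(-0.7375)=-1.85625; next y=1/10·(-0.0125)+1/2·(-1.85625)=-0.929375
n=3: y=-0.929375, sp=-1, e=sp−y=-0.070625; I=-2.308125, D=e−e_prev=0.916875; u=0·(-0.070625)+1/2·(-2.308125)+1·0.916875≈-0.237188; next y=1/10·(-0.929375)+1/2·(-0.237188)≈-0.211531
n=4: y≈-0.211531, sp=3, e=sp−y≈3.211531; I≈0.903406, D=e−e_prev≈3.282156; u=0·3.211531+1/2·0.903406+1·3.282156≈3.733859; next y=1/10·(-0.211531)+1/2·3.733859≈1.845777
n=5: y≈1.845777, sp=3, e=sp−y≈1.154223; I≈2.057630, D=e−e_prev≈-2.057308; u=0·1.154223+1/2·2.057630+1·(-2.057308)≈-1.028493; next y=1/10·1.845777+1/2·(-1.028493)≈-0.329669
n=6: y≈-0.329669, sp=3, e=sp−y≈3.329669; I≈5.387299, D=e−e_prev≈2.175445; u=0·3.329669+1/2·5.387299+1·2.175445≈4.869095; next y=1/10·(-0.329669)+1/2·4.869095≈2.401580
n=7: y≈2.401580, sp=3, e=sp−y≈0.598420; I≈5.985718, D=e−e_prev≈-2.731249; u=0·0.598420+1/2·5.985718+1·(-2.731249)≈0.261610; next y=1/10·2.401580+1/2·0.261610≈0.370963
n=8: y≈0.370963, sp=3, e=sp−y≈2.629037; I≈8.614755, D=e−e_prev≈2.030618; u=0·2.629037+1/2·8.614755+1·2.030618≈6.337995; next y=1/10·0.370963+1/2·6.337995≈3.206094
n=9: y≈3.206094, sp=3, e=sp−y≈-0.206094; I≈8.408661, D=e−e_prev≈-2.835131; u=0·(-0.206094)+1/2·8.408661+1·(-2.835131)≈1.369200; next y=1/10·3.206094+1/2·1.369200≈1.005209

0 -1 -1.500 0.000
1 -1 0.125 -0.750
2 -1 -1.856 -0.013
3 -1 -0.237 -0.929
4 3 3.734 -0.212
5 3 -1.028 1.846
6 3 4.869 -0.330
7 3 0.262 2.402
8 3 6.338 0.371
9 3 1.369 3.206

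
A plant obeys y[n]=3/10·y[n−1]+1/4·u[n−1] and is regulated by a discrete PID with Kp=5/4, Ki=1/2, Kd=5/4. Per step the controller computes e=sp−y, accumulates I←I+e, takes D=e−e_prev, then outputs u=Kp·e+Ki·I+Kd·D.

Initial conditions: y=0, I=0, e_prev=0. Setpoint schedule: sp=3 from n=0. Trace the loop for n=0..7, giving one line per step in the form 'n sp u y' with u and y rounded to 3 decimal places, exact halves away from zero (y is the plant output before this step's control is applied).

0 3 9.000 0.000
1 3 0.000 2.250
2 3 7.913 0.675
3 3 2.589 2.181
4 3 7.518 1.302
5 3 4.363 2.270
6 3 7.434 1.772
7 3 5.570 2.390

(exact arithmetic carried between steps; '≈' marks a value shown rounded to 6 d.p. or computed from one; I and e_prev carry over from the previous line; the table rounds u and y to 3 d.p., halves away from zero)
n=0: y=0, sp=3, e=sp−y=3; I=3, D=e−e_prev=3; u=5/4·3+1/2·3+5/4·3=9; next y=3/10·0+1/4·9=2.25
n=1: y=2.25, sp=3, e=sp−y=0.75; I=3.75, D=e−e_prev=-2.25; u=5/4·0.75+1/2·3.75+5/4·(-2.25)=0; next y=3/10·2.25+1/4·0=0.675
n=2: y=0.675, sp=3, e=sp−y=2.325; I=6.075, D=e−e_prev=1.575; u=5/4·2.325+1/2·6.075+5/4·1.575=7.9125; next y=3/10·0.675+1/4·7.9125=2.180625
n=3: y=2.180625, sp=3, e=sp−y=0.819375; I=6.894375, D=e−e_prev=-1.505625; u=5/4·0.819375+1/2·6.894375+5/4·(-1.505625)=2.589375; next y=3/10·2.180625+1/4·2.589375≈1.301531
n=4: y≈1.301531, sp=3, e=sp−y≈1.698469; I≈8.592844, D=e−e_prev≈0.879094; u=5/4·1.698469+1/2·8.592844+5/4·0.879094≈7.518375; next y=3/10·1.301531+1/4·7.518375≈2.270053
n=5: y≈2.270053, sp=3, e=sp−y≈0.729947; I≈9.322791, D=e−e_prev≈-0.968522; u=5/4·0.729947+1/2·9.322791+5/4·(-0.968522)≈4.363177; next y=3/10·2.270053+1/4·4.363177≈1.771810
n=6: y≈1.771810, sp=3, e=sp−y≈1.228190; I≈10.550981, D=e−e_prev≈0.498243; u=5/4·1.228190+1/2·10.550981+5/4·0.498243≈7.433531; next y=3/10·1.771810+1/4·7.433531≈2.389926
n=7: y≈2.389926, sp=3, e=sp−y≈0.610074; I≈11.161055, D=e−e_prev≈-0.618116; u=5/4·0.610074+1/2·11.161055+5/4·(-0.618116)≈5.570475; next y=3/10·2.389926+1/4·5.570475≈2.109597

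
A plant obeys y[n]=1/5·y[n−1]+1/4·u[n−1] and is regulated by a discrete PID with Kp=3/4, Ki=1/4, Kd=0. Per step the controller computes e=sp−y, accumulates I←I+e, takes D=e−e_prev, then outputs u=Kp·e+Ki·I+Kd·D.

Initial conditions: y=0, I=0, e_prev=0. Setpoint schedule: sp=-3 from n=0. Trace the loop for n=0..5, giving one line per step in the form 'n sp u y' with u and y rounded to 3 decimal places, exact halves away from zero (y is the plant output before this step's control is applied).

(exact arithmetic carried between steps; '≈' marks a value shown rounded to 6 d.p. or computed from one; I and e_prev carry over from the previous line; the table rounds u and y to 3 d.p., halves away from zero)
n=0: y=0, sp=-3, e=sp−y=-3; I=-3, D=e−e_prev=-3; u=3/4·(-3)+1/4·(-3)+0·(-3)=-3; next y=1/5·0+1/4·(-3)=-0.75
n=1: y=-0.75, sp=-3, e=sp−y=-2.25; I=-5.25, D=e−e_prev=0.75; u=3/4·(-2.25)+1/4·(-5.25)+0·0.75=-3; next y=1/5·(-0.75)+1/4·(-3)=-0.9
n=2: y=-0.9, sp=-3, e=sp−y=-2.1; I=-7.35, D=e−e_prev=0.15; u=3/4·(-2.1)+1/4·(-7.35)+0·0.15=-3.4125; next y=1/5·(-0.9)+1/4·(-3.4125)=-1.033125
n=3: y=-1.033125, sp=-3, e=sp−y=-1.966875; I=-9.316875, D=e−e_prev=0.133125; u=3/4·(-1.966875)+1/4·(-9.316875)+0·0.133125=-3.804375; next y=1/5·(-1.033125)+1/4·(-3.804375)≈-1.157719
n=4: y≈-1.157719, sp=-3, e=sp−y≈-1.842281; I≈-11.159156, D=e−e_prev≈0.124594; u=3/4·(-1.842281)+1/4·(-11.159156)+0·0.124594≈-4.1715; next y=1/5·(-1.157719)+1/4·(-4.1715)≈-1.274419
n=5: y≈-1.274419, sp=-3, e=sp−y≈-1.725581; I≈-12.884738, D=e−e_prev≈0.1167; u=3/4·(-1.725581)+1/4·(-12.884738)+0·0.1167≈-4.515370; next y=1/5·(-1.274419)+1/4·(-4.515370)≈-1.383726

0 -3 -3.000 0.000
1 -3 -3.000 -0.750
2 -3 -3.413 -0.900
3 -3 -3.804 -1.033
4 -3 -4.172 -1.158
5 -3 -4.515 -1.274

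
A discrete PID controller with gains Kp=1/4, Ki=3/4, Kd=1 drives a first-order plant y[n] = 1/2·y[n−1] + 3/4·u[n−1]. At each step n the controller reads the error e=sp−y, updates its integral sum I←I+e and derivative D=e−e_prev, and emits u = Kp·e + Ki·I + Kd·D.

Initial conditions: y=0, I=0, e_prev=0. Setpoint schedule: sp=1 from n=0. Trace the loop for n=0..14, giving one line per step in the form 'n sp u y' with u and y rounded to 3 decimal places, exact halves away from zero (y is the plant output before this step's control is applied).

0 1 2.000 0.000
1 1 -1.250 1.500
2 1 3.250 -0.188
3 1 -2.609 2.344
4 1 5.172 -0.785
5 1 -5.161 3.486
6 1 8.474 -2.128
7 1 -9.633 5.291
8 1 14.308 -4.579
9 1 -17.419 8.442
10 1 24.591 -8.843
11 1 -31.041 14.021
12 1 42.641 -16.270
13 1 -54.930 23.845
14 1 74.292 -29.275

(exact arithmetic carried between steps; '≈' marks a value shown rounded to 6 d.p. or computed from one; I and e_prev carry over from the previous line; the table rounds u and y to 3 d.p., halves away from zero)
n=0: y=0, sp=1, e=sp−y=1; I=1, D=e−e_prev=1; u=1/4·1+3/4·1+1·1=2; next y=1/2·0+3/4·2=1.5
n=1: y=1.5, sp=1, e=sp−y=-0.5; I=0.5, D=e−e_prev=-1.5; u=1/4·(-0.5)+3/4·0.5+1·(-1.5)=-1.25; next y=1/2·1.5+3/4·(-1.25)=-0.1875
n=2: y=-0.1875, sp=1, e=sp−y=1.1875; I=1.6875, D=e−e_prev=1.6875; u=1/4·1.1875+3/4·1.6875+1·1.6875=3.25; next y=1/2·(-0.1875)+3/4·3.25=2.34375
n=3: y=2.34375, sp=1, e=sp−y=-1.34375; I=0.34375, D=e−e_prev=-2.53125; u=1/4·(-1.34375)+3/4·0.34375+1·(-2.53125)=-2.609375; next y=1/2·2.34375+3/4·(-2.609375)≈-0.785156
n=4: y≈-0.785156, sp=1, e=sp−y≈1.785156; I≈2.128906, D=e−e_prev≈3.128906; u=1/4·1.785156+3/4·2.128906+1·3.128906≈5.171875; next y=1/2·(-0.785156)+3/4·5.171875≈3.486328
n=5: y≈3.486328, sp=1, e=sp−y≈-2.486328; I≈-0.357422, D=e−e_prev≈-4.271484; u=1/4·(-2.486328)+3/4·(-0.357422)+1·(-4.271484)≈-5.161133; next y=1/2·3.486328+3/4·(-5.161133)≈-2.127686
n=6: y≈-2.127686, sp=1, e=sp−y≈3.127686; I≈2.770264, D=e−e_prev≈5.614014; u=1/4·3.127686+3/4·2.770264+1·5.614014≈8.473633; next y=1/2·(-2.127686)+3/4·8.473633≈5.291382
n=7: y≈5.291382, sp=1, e=sp−y≈-4.291382; I≈-1.521118, D=e−e_prev≈-7.419067; u=1/4·(-4.291382)+3/4·(-1.521118)+1·(-7.419067)≈-9.632751; next y=1/2·5.291382+3/4·(-9.632751)≈-4.578873
n=8: y≈-4.578873, sp=1, e=sp−y≈5.578873; I≈4.057755, D=e−e_prev≈9.870255; u=1/4·5.578873+3/4·4.057755+1·9.870255≈14.308289; next y=1/2·(-4.578873)+3/4·14.308289≈8.441780
n=9: y≈8.441780, sp=1, e=sp−y≈-7.441780; I≈-3.384026, D=e−e_prev≈-13.020653; u=1/4·(-7.441780)+3/4·(-3.384026)+1·(-13.020653)≈-17.419117; next y=1/2·8.441780+3/4·(-17.419117)≈-8.843448
n=10: y≈-8.843448, sp=1, e=sp−y≈9.843448; I≈6.459422, D=e−e_prev≈17.285228; u=1/4·9.843448+3/4·6.459422+1·17.285228≈24.590656; next y=1/2·(-8.843448)+3/4·24.590656≈14.021268
n=11: y≈14.021268, sp=1, e=sp−y≈-13.021268; I≈-6.561846, D=e−e_prev≈-22.864716; u=1/4·(-13.021268)+3/4·(-6.561846)+1·(-22.864716)≈-31.041418; next y=1/2·14.021268+3/4·(-31.041418)≈-16.270429
n=12: y≈-16.270429, sp=1, e=sp−y≈17.270429; I≈10.708583, D=e−e_prev≈30.291698; u=1/4·17.270429+3/4·10.708583+1·30.291698≈42.640742; next y=1/2·(-16.270429)+3/4·42.640742≈23.845342
n=13: y≈23.845342, sp=1, e=sp−y≈-22.845342; I≈-12.136759, D=e−e_prev≈-40.115771; u=1/4·(-22.845342)+3/4·(-12.136759)+1·(-40.115771)≈-54.929676; next y=1/2·23.845342+3/4·(-54.929676)≈-29.274586
n=14: y≈-29.274586, sp=1, e=sp−y≈30.274586; I≈18.137827, D=e−e_prev≈53.119928; u=1/4·30.274586+3/4·18.137827+1·53.119928≈74.291945; next y=1/2·(-29.274586)+3/4·74.291945≈41.081665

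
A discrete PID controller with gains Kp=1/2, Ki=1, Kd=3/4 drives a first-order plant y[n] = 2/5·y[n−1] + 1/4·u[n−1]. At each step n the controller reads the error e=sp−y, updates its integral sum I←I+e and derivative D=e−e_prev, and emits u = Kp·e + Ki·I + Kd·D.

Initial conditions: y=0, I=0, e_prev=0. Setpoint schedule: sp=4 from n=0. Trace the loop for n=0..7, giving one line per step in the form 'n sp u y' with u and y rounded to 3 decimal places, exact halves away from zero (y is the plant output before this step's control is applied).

(exact arithmetic carried between steps; '≈' marks a value shown rounded to 6 d.p. or computed from one; I and e_prev carry over from the previous line; the table rounds u and y to 3 d.p., halves away from zero)
n=0: y=0, sp=4, e=sp−y=4; I=4, D=e−e_prev=4; u=1/2·4+1·4+3/4·4=9; next y=2/5·0+1/4·9=2.25
n=1: y=2.25, sp=4, e=sp−y=1.75; I=5.75, D=e−e_prev=-2.25; u=1/2·1.75+1·5.75+3/4·(-2.25)=4.9375; next y=2/5·2.25+1/4·4.9375=2.134375
n=2: y=2.134375, sp=4, e=sp−y=1.865625; I=7.615625, D=e−e_prev=0.115625; u=1/2·1.865625+1·7.615625+3/4·0.115625≈8.635156; next y=2/5·2.134375+1/4·8.635156≈3.012539
n=3: y≈3.012539, sp=4, e=sp−y≈0.987461; I≈8.603086, D=e−e_prev≈-0.878164; u=1/2·0.987461+1·8.603086+3/4·(-0.878164)≈8.438193; next y=2/5·3.012539+1/4·8.438193≈3.314564
n=4: y≈3.314564, sp=4, e=sp−y≈0.685436; I≈9.288522, D=e−e_prev≈-0.302025; u=1/2·0.685436+1·9.288522+3/4·(-0.302025)≈9.404721; next y=2/5·3.314564+1/4·9.404721≈3.677006
n=5: y≈3.677006, sp=4, e=sp−y≈0.322994; I≈9.611516, D=e−e_prev≈-0.362442; u=1/2·0.322994+1·9.611516+3/4·(-0.362442)≈9.501182; next y=2/5·3.677006+1/4·9.501182≈3.846098
n=6: y≈3.846098, sp=4, e=sp−y≈0.153902; I≈9.765418, D=e−e_prev≈-0.169092; u=1/2·0.153902+1·9.765418+3/4·(-0.169092)≈9.715550; next y=2/5·3.846098+1/4·9.715550≈3.967327
n=7: y≈3.967327, sp=4, e=sp−y≈0.032673; I≈9.798092, D=e−e_prev≈-0.121229; u=1/2·0.032673+1·9.798092+3/4·(-0.121229)≈9.723506; next y=2/5·3.967327+1/4·9.723506≈4.017807

0 4 9.000 0.000
1 4 4.938 2.250
2 4 8.635 2.134
3 4 8.438 3.013
4 4 9.405 3.315
5 4 9.501 3.677
6 4 9.716 3.846
7 4 9.724 3.967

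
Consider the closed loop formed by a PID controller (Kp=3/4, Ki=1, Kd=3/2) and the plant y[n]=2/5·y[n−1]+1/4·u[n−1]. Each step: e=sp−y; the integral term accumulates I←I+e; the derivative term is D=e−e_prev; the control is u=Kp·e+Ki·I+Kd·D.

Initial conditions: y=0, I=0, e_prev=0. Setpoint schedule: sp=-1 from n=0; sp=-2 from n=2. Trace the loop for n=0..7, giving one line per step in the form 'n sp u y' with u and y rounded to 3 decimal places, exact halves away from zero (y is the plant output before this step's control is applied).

0 -1 -3.250 0.000
1 -1 -0.109 -0.813
2 -2 -6.261 -0.352
3 -2 -1.318 -1.706
4 -2 -5.899 -1.012
5 -2 -3.026 -1.880
6 -2 -5.654 -1.508
7 -2 -3.936 -2.017

(exact arithmetic carried between steps; '≈' marks a value shown rounded to 6 d.p. or computed from one; I and e_prev carry over from the previous line; the table rounds u and y to 3 d.p., halves away from zero)
n=0: y=0, sp=-1, e=sp−y=-1; I=-1, D=e−e_prev=-1; u=3/4·(-1)+1·(-1)+3/2·(-1)=-3.25; next y=2/5·0+1/4·(-3.25)=-0.8125
n=1: y=-0.8125, sp=-1, e=sp−y=-0.1875; I=-1.1875, D=e−e_prev=0.8125; u=3/4·(-0.1875)+1·(-1.1875)+3/2·0.8125=-0.109375; next y=2/5·(-0.8125)+1/4·(-0.109375)≈-0.352344
n=2: y≈-0.352344, sp=-2, e=sp−y≈-1.647656; I≈-2.835156, D=e−e_prev≈-1.460156; u=3/4·(-1.647656)+1·(-2.835156)+3/2·(-1.460156)≈-6.261133; next y=2/5·(-0.352344)+1/4·(-6.261133)≈-1.706221
n=3: y≈-1.706221, sp=-2, e=sp−y≈-0.293779; I≈-3.128936, D=e−e_prev≈1.353877; u=3/4·(-0.293779)+1·(-3.128936)+3/2·1.353877≈-1.318455; next y=2/5·(-1.706221)+1/4·(-1.318455)≈-1.012102
n=4: y≈-1.012102, sp=-2, e=sp−y≈-0.987898; I≈-4.116834, D=e−e_prev≈-0.694119; u=3/4·(-0.987898)+1·(-4.116834)+3/2·(-0.694119)≈-5.898935; next y=2/5·(-1.012102)+1/4·(-5.898935)≈-1.879575
n=5: y≈-1.879575, sp=-2, e=sp−y≈-0.120425; I≈-4.237259, D=e−e_prev≈0.867473; u=3/4·(-0.120425)+1·(-4.237259)+3/2·0.867473≈-3.026369; next y=2/5·(-1.879575)+1/4·(-3.026369)≈-1.508422
n=6: y≈-1.508422, sp=-2, e=sp−y≈-0.491578; I≈-4.728837, D=e−e_prev≈-0.371153; u=3/4·(-0.491578)+1·(-4.728837)+3/2·(-0.371153)≈-5.654249; next y=2/5·(-1.508422)+1/4·(-5.654249)≈-2.016931
n=7: y≈-2.016931, sp=-2, e=sp−y≈0.016931; I≈-4.711906, D=e−e_prev≈0.508509; u=3/4·0.016931+1·(-4.711906)+3/2·0.508509≈-3.936444; next y=2/5·(-2.016931)+1/4·(-3.936444)≈-1.790883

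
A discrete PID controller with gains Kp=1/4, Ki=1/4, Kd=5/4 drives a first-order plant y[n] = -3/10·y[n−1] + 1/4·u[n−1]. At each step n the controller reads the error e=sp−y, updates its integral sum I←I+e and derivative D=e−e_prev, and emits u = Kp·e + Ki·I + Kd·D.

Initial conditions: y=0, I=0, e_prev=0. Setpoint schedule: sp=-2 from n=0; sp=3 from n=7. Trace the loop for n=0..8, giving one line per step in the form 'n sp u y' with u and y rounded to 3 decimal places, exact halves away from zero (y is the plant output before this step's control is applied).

(exact arithmetic carried between steps; '≈' marks a value shown rounded to 6 d.p. or computed from one; I and e_prev carry over from the previous line; the table rounds u and y to 3 d.p., halves away from zero)
n=0: y=0, sp=-2, e=sp−y=-2; I=-2, D=e−e_prev=-2; u=1/4·(-2)+1/4·(-2)+5/4·(-2)=-3.5; next y=-3/10·0+1/4·(-3.5)=-0.875
n=1: y=-0.875, sp=-2, e=sp−y=-1.125; I=-3.125, D=e−e_prev=0.875; u=1/4·(-1.125)+1/4·(-3.125)+5/4·0.875=0.03125; next y=-3/10·(-0.875)+1/4·0.03125≈0.270313
n=2: y≈0.270313, sp=-2, e=sp−y≈-2.270313; I≈-5.395313, D=e−e_prev≈-1.145313; u=1/4·(-2.270313)+1/4·(-5.395313)+5/4·(-1.145313)≈-3.348047; next y=-3/10·0.270313+1/4·(-3.348047)≈-0.918105
n=3: y≈-0.918105, sp=-2, e=sp−y≈-1.081895; I≈-6.477207, D=e−e_prev≈1.188418; u=1/4·(-1.081895)+1/4·(-6.477207)+5/4·1.188418≈-0.404253; next y=-3/10·(-0.918105)+1/4·(-0.404253)≈0.174368
n=4: y≈0.174368, sp=-2, e=sp−y≈-2.174368; I≈-8.651575, D=e−e_prev≈-1.092474; u=1/4·(-2.174368)+1/4·(-8.651575)+5/4·(-1.092474)≈-4.072078; next y=-3/10·0.174368+1/4·(-4.072078)≈-1.070330
n=5: y≈-1.070330, sp=-2, e=sp−y≈-0.929670; I≈-9.581245, D=e−e_prev≈1.244699; u=1/4·(-0.929670)+1/4·(-9.581245)+5/4·1.244699≈-1.071856; next y=-3/10·(-1.070330)+1/4·(-1.071856)≈0.053135
n=6: y≈0.053135, sp=-2, e=sp−y≈-2.053135; I≈-11.634380, D=e−e_prev≈-1.123465; u=1/4·(-2.053135)+1/4·(-11.634380)+5/4·(-1.123465)≈-4.826210; next y=-3/10·0.053135+1/4·(-4.826210)≈-1.222493
n=7: y≈-1.222493, sp=3, e=sp−y≈4.222493; I≈-7.411887, D=e−e_prev≈6.275628; u=1/4·4.222493+1/4·(-7.411887)+5/4·6.275628≈7.047187; next y=-3/10·(-1.222493)+1/4·7.047187≈2.128545
n=8: y≈2.128545, sp=3, e=sp−y≈0.871455; I≈-6.540432, D=e−e_prev≈-3.351038; u=1/4·0.871455+1/4·(-6.540432)+5/4·(-3.351038)≈-5.606041; next y=-3/10·2.128545+1/4·(-5.606041)≈-2.040074

0 -2 -3.500 0.000
1 -2 0.031 -0.875
2 -2 -3.348 0.270
3 -2 -0.404 -0.918
4 -2 -4.072 0.174
5 -2 -1.072 -1.070
6 -2 -4.826 0.053
7 3 7.047 -1.222
8 3 -5.606 2.129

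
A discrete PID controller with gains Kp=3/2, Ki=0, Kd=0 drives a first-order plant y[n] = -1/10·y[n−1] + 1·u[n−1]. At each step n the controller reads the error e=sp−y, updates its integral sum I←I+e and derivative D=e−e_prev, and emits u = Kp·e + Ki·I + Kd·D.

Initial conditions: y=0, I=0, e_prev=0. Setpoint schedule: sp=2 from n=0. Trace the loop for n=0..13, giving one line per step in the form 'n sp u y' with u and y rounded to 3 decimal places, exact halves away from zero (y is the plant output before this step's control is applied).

0 2 3.000 0.000
1 2 -1.500 3.000
2 2 5.700 -1.800
3 2 -5.820 5.880
4 2 12.612 -6.408
5 2 -16.879 13.253
6 2 30.307 -18.204
7 2 -45.191 32.127
8 2 75.605 -48.403
9 2 -117.668 80.446
10 2 191.569 -125.713
11 2 -303.211 204.141
12 2 488.437 -323.625
13 2 -778.200 520.800

(exact arithmetic carried between steps; '≈' marks a value shown rounded to 6 d.p. or computed from one; I and e_prev carry over from the previous line; the table rounds u and y to 3 d.p., halves away from zero)
n=0: y=0, sp=2, e=sp−y=2; I=2, D=e−e_prev=2; u=3/2·2+0·2+0·2=3; next y=-1/10·0+1·3=3
n=1: y=3, sp=2, e=sp−y=-1; I=1, D=e−e_prev=-3; u=3/2·(-1)+0·1+0·(-3)=-1.5; next y=-1/10·3+1·(-1.5)=-1.8
n=2: y=-1.8, sp=2, e=sp−y=3.8; I=4.8, D=e−e_prev=4.8; u=3/2·3.8+0·4.8+0·4.8=5.7; next y=-1/10·(-1.8)+1·5.7=5.88
n=3: y=5.88, sp=2, e=sp−y=-3.88; I=0.92, D=e−e_prev=-7.68; u=3/2·(-3.88)+0·0.92+0·(-7.68)=-5.82; next y=-1/10·5.88+1·(-5.82)=-6.408
n=4: y=-6.408, sp=2, e=sp−y=8.408; I=9.328, D=e−e_prev=12.288; u=3/2·8.408+0·9.328+0·12.288=12.612; next y=-1/10·(-6.408)+1·12.612=13.2528
n=5: y=13.2528, sp=2, e=sp−y=-11.2528; I=-1.9248, D=e−e_prev=-19.6608; u=3/2·(-11.2528)+0·(-1.9248)+0·(-19.6608)=-16.8792; next y=-1/10·13.2528+1·(-16.8792)=-18.20448
n=6: y=-18.20448, sp=2, e=sp−y=20.20448; I=18.27968, D=e−e_prev=31.45728; u=3/2·20.20448+0·18.27968+0·31.45728=30.30672; next y=-1/10·(-18.20448)+1·30.30672=32.127168
n=7: y=32.127168, sp=2, e=sp−y=-30.127168; I=-11.847488, D=e−e_prev=-50.331648; u=3/2·(-30.127168)+0·(-11.847488)+0·(-50.331648)=-45.190752; next y=-1/10·32.127168+1·(-45.190752)≈-48.403469
n=8: y≈-48.403469, sp=2, e=sp−y≈50.403469; I≈38.555981, D=e−e_prev≈80.530637; u=3/2·50.403469+0·38.555981+0·80.530637≈75.605203; next y=-1/10·(-48.403469)+1·75.605203≈80.445550
n=9: y≈80.445550, sp=2, e=sp−y≈-78.445550; I≈-39.889569, D=e−e_prev≈-128.849019; u=3/2·(-78.445550)+0·(-39.889569)+0·(-128.849019)≈-117.668325; next y=-1/10·80.445550+1·(-117.668325)≈-125.712880
n=10: y≈-125.712880, sp=2, e=sp−y≈127.712880; I≈87.823311, D=e−e_prev≈206.158430; u=3/2·127.712880+0·87.823311+0·206.158430≈191.569320; next y=-1/10·(-125.712880)+1·191.569320≈204.140608
n=11: y≈204.140608, sp=2, e=sp−y≈-202.140608; I≈-114.317297, D=e−e_prev≈-329.853488; u=3/2·(-202.140608)+0·(-114.317297)+0·(-329.853488)≈-303.210912; next y=-1/10·204.140608+1·(-303.210912)≈-323.624973
n=12: y≈-323.624973, sp=2, e=sp−y≈325.624973; I≈211.307676, D=e−e_prev≈527.765581; u=3/2·325.624973+0·211.307676+0·527.765581≈488.437460; next y=-1/10·(-323.624973)+1·488.437460≈520.799957
n=13: y≈520.799957, sp=2, e=sp−y≈-518.799957; I≈-307.492281, D=e−e_prev≈-844.424930; u=3/2·(-518.799957)+0·(-307.492281)+0·(-844.424930)≈-778.199936; next y=-1/10·520.799957+1·(-778.199936)≈-830.279931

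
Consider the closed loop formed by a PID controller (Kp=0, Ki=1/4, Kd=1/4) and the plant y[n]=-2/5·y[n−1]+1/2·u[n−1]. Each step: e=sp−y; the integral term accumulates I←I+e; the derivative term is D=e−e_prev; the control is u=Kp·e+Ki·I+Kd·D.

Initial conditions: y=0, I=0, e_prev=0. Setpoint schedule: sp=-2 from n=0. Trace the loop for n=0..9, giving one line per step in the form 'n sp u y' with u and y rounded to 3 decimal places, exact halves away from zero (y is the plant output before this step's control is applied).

(exact arithmetic carried between steps; '≈' marks a value shown rounded to 6 d.p. or computed from one; I and e_prev carry over from the previous line; the table rounds u and y to 3 d.p., halves away from zero)
n=0: y=0, sp=-2, e=sp−y=-2; I=-2, D=e−e_prev=-2; u=0·(-2)+1/4·(-2)+1/4·(-2)=-1; next y=-2/5·0+1/2·(-1)=-0.5
n=1: y=-0.5, sp=-2, e=sp−y=-1.5; I=-3.5, D=e−e_prev=0.5; u=0·(-1.5)+1/4·(-3.5)+1/4·0.5=-0.75; next y=-2/5·(-0.5)+1/2·(-0.75)=-0.175
n=2: y=-0.175, sp=-2, e=sp−y=-1.825; I=-5.325, D=e−e_prev=-0.325; u=0·(-1.825)+1/4·(-5.325)+1/4·(-0.325)=-1.4125; next y=-2/5·(-0.175)+1/2·(-1.4125)=-0.63625
n=3: y=-0.63625, sp=-2, e=sp−y=-1.36375; I=-6.68875, D=e−e_prev=0.46125; u=0·(-1.36375)+1/4·(-6.68875)+1/4·0.46125=-1.556875; next y=-2/5·(-0.63625)+1/2·(-1.556875)≈-0.523938
n=4: y≈-0.523938, sp=-2, e=sp−y≈-1.476063; I≈-8.164813, D=e−e_prev≈-0.112313; u=0·(-1.476063)+1/4·(-8.164813)+1/4·(-0.112313)≈-2.069281; next y=-2/5·(-0.523938)+1/2·(-2.069281)≈-0.825066
n=5: y≈-0.825066, sp=-2, e=sp−y≈-1.174934; I≈-9.339747, D=e−e_prev≈0.301128; u=0·(-1.174934)+1/4·(-9.339747)+1/4·0.301128≈-2.259655; next y=-2/5·(-0.825066)+1/2·(-2.259655)≈-0.799801
n=6: y≈-0.799801, sp=-2, e=sp−y≈-1.200199; I≈-10.539946, D=e−e_prev≈-0.025265; u=0·(-1.200199)+1/4·(-10.539946)+1/4·(-0.025265)≈-2.641303; next y=-2/5·(-0.799801)+1/2·(-2.641303)≈-1.000731
n=7: y≈-1.000731, sp=-2, e=sp−y≈-0.999269; I≈-11.539215, D=e−e_prev≈0.200930; u=0·(-0.999269)+1/4·(-11.539215)+1/4·0.200930≈-2.834571; next y=-2/5·(-1.000731)+1/2·(-2.834571)≈-1.016993
n=8: y≈-1.016993, sp=-2, e=sp−y≈-0.983007; I≈-12.522222, D=e−e_prev≈0.016262; u=0·(-0.983007)+1/4·(-12.522222)+1/4·0.016262≈-3.126490; next y=-2/5·(-1.016993)+1/2·(-3.126490)≈-1.156448
n=9: y≈-1.156448, sp=-2, e=sp−y≈-0.843552; I≈-13.365774, D=e−e_prev≈0.139454; u=0·(-0.843552)+1/4·(-13.365774)+1/4·0.139454≈-3.306580; next y=-2/5·(-1.156448)+1/2·(-3.306580)≈-1.190711

0 -2 -1.000 0.000
1 -2 -0.750 -0.500
2 -2 -1.413 -0.175
3 -2 -1.557 -0.636
4 -2 -2.069 -0.524
5 -2 -2.260 -0.825
6 -2 -2.641 -0.800
7 -2 -2.835 -1.001
8 -2 -3.126 -1.017
9 -2 -3.307 -1.156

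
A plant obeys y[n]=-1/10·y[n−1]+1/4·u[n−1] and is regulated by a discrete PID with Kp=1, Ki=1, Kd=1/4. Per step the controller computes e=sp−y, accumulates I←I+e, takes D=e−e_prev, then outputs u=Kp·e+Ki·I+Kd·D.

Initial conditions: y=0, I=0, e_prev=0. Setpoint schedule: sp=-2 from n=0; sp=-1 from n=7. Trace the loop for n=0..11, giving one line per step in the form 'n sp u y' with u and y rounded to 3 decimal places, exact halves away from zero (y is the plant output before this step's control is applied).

0 -2 -4.500 0.000
1 -2 -3.469 -1.125
2 -2 -5.458 -0.755
3 -2 -5.409 -1.289
4 -2 -6.401 -1.223
5 -2 -6.588 -1.478
6 -2 -7.126 -1.499
7 -1 -5.084 -1.632
8 -1 -5.914 -1.108
9 -1 -5.091 -1.368
10 -1 -5.310 -1.136
11 -1 -4.940 -1.214

(exact arithmetic carried between steps; '≈' marks a value shown rounded to 6 d.p. or computed from one; I and e_prev carry over from the previous line; the table rounds u and y to 3 d.p., halves away from zero)
n=0: y=0, sp=-2, e=sp−y=-2; I=-2, D=e−e_prev=-2; u=1·(-2)+1·(-2)+1/4·(-2)=-4.5; next y=-1/10·0+1/4·(-4.5)=-1.125
n=1: y=-1.125, sp=-2, e=sp−y=-0.875; I=-2.875, D=e−e_prev=1.125; u=1·(-0.875)+1·(-2.875)+1/4·1.125=-3.46875; next y=-1/10·(-1.125)+1/4·(-3.46875)≈-0.754688
n=2: y≈-0.754688, sp=-2, e=sp−y≈-1.245313; I≈-4.120313, D=e−e_prev≈-0.370313; u=1·(-1.245313)+1·(-4.120313)+1/4·(-0.370313)≈-5.458203; next y=-1/10·(-0.754688)+1/4·(-5.458203)≈-1.289082
n=3: y≈-1.289082, sp=-2, e=sp−y≈-0.710918; I≈-4.831230, D=e−e_prev≈0.534395; u=1·(-0.710918)+1·(-4.831230)+1/4·0.534395≈-5.408550; next y=-1/10·(-1.289082)+1/4·(-5.408550)≈-1.223229
n=4: y≈-1.223229, sp=-2, e=sp−y≈-0.776771; I≈-5.608001, D=e−e_prev≈-0.065853; u=1·(-0.776771)+1·(-5.608001)+1/4·(-0.065853)≈-6.401235; next y=-1/10·(-1.223229)+1/4·(-6.401235)≈-1.477986
n=5: y≈-1.477986, sp=-2, e=sp−y≈-0.522014; I≈-6.130015, D=e−e_prev≈0.254757; u=1·(-0.522014)+1·(-6.130015)+1/4·0.254757≈-6.588340; next y=-1/10·(-1.477986)+1/4·(-6.588340)≈-1.499286
n=6: y≈-1.499286, sp=-2, e=sp−y≈-0.500714; I≈-6.630729, D=e−e_prev≈0.021301; u=1·(-0.500714)+1·(-6.630729)+1/4·0.021301≈-7.126117; next y=-1/10·(-1.499286)+1/4·(-7.126117)≈-1.631601
n=7: y≈-1.631601, sp=-1, e=sp−y≈0.631601; I≈-5.999128, D=e−e_prev≈1.132314; u=1·0.631601+1·(-5.999128)+1/4·1.132314≈-5.084449; next y=-1/10·(-1.631601)+1/4·(-5.084449)≈-1.107952
n=8: y≈-1.107952, sp=-1, e=sp−y≈0.107952; I≈-5.891176, D=e−e_prev≈-0.523648; u=1·0.107952+1·(-5.891176)+1/4·(-0.523648)≈-5.914136; next y=-1/10·(-1.107952)+1/4·(-5.914136)≈-1.367739
n=9: y≈-1.367739, sp=-1, e=sp−y≈0.367739; I≈-5.523437, D=e−e_prev≈0.259787; u=1·0.367739+1·(-5.523437)+1/4·0.259787≈-5.090752; next y=-1/10·(-1.367739)+1/4·(-5.090752)≈-1.135914
n=10: y≈-1.135914, sp=-1, e=sp−y≈0.135914; I≈-5.387523, D=e−e_prev≈-0.231825; u=1·0.135914+1·(-5.387523)+1/4·(-0.231825)≈-5.309565; next y=-1/10·(-1.135914)+1/4·(-5.309565)≈-1.213800
n=11: y≈-1.213800, sp=-1, e=sp−y≈0.213800; I≈-5.173723, D=e−e_prev≈0.077886; u=1·0.213800+1·(-5.173723)+1/4·0.077886≈-4.940452; next y=-1/10·(-1.213800)+1/4·(-4.940452)≈-1.113733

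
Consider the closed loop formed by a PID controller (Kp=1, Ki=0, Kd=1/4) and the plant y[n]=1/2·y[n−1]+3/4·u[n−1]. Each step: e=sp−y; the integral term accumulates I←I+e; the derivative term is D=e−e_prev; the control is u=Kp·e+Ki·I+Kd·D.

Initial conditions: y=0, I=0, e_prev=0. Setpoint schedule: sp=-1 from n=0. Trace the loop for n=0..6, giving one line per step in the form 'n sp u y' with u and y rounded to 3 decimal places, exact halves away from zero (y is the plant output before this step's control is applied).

(exact arithmetic carried between steps; '≈' marks a value shown rounded to 6 d.p. or computed from one; I and e_prev carry over from the previous line; the table rounds u and y to 3 d.p., halves away from zero)
n=0: y=0, sp=-1, e=sp−y=-1; I=-1, D=e−e_prev=-1; u=1·(-1)+0·(-1)+1/4·(-1)=-1.25; next y=1/2·0+3/4·(-1.25)=-0.9375
n=1: y=-0.9375, sp=-1, e=sp−y=-0.0625; I=-1.0625, D=e−e_prev=0.9375; u=1·(-0.0625)+0·(-1.0625)+1/4·0.9375=0.171875; next y=1/2·(-0.9375)+3/4·0.171875≈-0.339844
n=2: y≈-0.339844, sp=-1, e=sp−y≈-0.660156; I≈-1.722656, D=e−e_prev≈-0.597656; u=1·(-0.660156)+0·(-1.722656)+1/4·(-0.597656)≈-0.809570; next y=1/2·(-0.339844)+3/4·(-0.809570)≈-0.777100
n=3: y≈-0.777100, sp=-1, e=sp−y≈-0.222900; I≈-1.945557, D=e−e_prev≈0.437256; u=1·(-0.222900)+0·(-1.945557)+1/4·0.437256≈-0.113586; next y=1/2·(-0.777100)+3/4·(-0.113586)≈-0.473740
n=4: y≈-0.473740, sp=-1, e=sp−y≈-0.526260; I≈-2.471817, D=e−e_prev≈-0.303360; u=1·(-0.526260)+0·(-2.471817)+1/4·(-0.303360)≈-0.602100; next y=1/2·(-0.473740)+3/4·(-0.602100)≈-0.688445
n=5: y≈-0.688445, sp=-1, e=sp−y≈-0.311555; I≈-2.783372, D=e−e_prev≈0.214705; u=1·(-0.311555)+0·(-2.783372)+1/4·0.214705≈-0.257879; next y=1/2·(-0.688445)+3/4·(-0.257879)≈-0.537631
n=6: y≈-0.537631, sp=-1, e=sp−y≈-0.462369; I≈-3.245740, D=e−e_prev≈-0.150814; u=1·(-0.462369)+0·(-3.245740)+1/4·(-0.150814)≈-0.500072; next y=1/2·(-0.537631)+3/4·(-0.500072)≈-0.643870

0 -1 -1.250 0.000
1 -1 0.172 -0.938
2 -1 -0.810 -0.340
3 -1 -0.114 -0.777
4 -1 -0.602 -0.474
5 -1 -0.258 -0.688
6 -1 -0.500 -0.538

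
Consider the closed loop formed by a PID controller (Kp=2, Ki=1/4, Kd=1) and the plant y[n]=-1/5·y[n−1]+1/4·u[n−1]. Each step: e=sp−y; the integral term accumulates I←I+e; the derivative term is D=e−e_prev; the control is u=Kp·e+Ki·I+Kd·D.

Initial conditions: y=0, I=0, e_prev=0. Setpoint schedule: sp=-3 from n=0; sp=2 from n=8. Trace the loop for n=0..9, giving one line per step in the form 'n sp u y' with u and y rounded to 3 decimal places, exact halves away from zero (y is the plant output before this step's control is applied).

(exact arithmetic carried between steps; '≈' marks a value shown rounded to 6 d.p. or computed from one; I and e_prev carry over from the previous line; the table rounds u and y to 3 d.p., halves away from zero)
n=0: y=0, sp=-3, e=sp−y=-3; I=-3, D=e−e_prev=-3; u=2·(-3)+1/4·(-3)+1·(-3)=-9.75; next y=-1/5·0+1/4·(-9.75)=-2.4375
n=1: y=-2.4375, sp=-3, e=sp−y=-0.5625; I=-3.5625, D=e−e_prev=2.4375; u=2·(-0.5625)+1/4·(-3.5625)+1·2.4375=0.421875; next y=-1/5·(-2.4375)+1/4·0.421875≈0.592969
n=2: y≈0.592969, sp=-3, e=sp−y≈-3.592969; I≈-7.155469, D=e−e_prev≈-3.030469; u=2·(-3.592969)+1/4·(-7.155469)+1·(-3.030469)≈-12.005273; next y=-1/5·0.592969+1/4·(-12.005273)≈-3.119912
n=3: y≈-3.119912, sp=-3, e=sp−y≈0.119912; I≈-7.035557, D=e−e_prev≈3.712881; u=2·0.119912+1/4·(-7.035557)+1·3.712881≈2.193816; next y=-1/5·(-3.119912)+1/4·2.193816≈1.172436
n=4: y≈1.172436, sp=-3, e=sp−y≈-4.172436; I≈-11.207993, D=e−e_prev≈-4.292349; u=2·(-4.172436)+1/4·(-11.207993)+1·(-4.292349)≈-15.439220; next y=-1/5·1.172436+1/4·(-15.439220)≈-4.094292
n=5: y≈-4.094292, sp=-3, e=sp−y≈1.094292; I≈-10.113701, D=e−e_prev≈5.266729; u=2·1.094292+1/4·(-10.113701)+1·5.266729≈4.926888; next y=-1/5·(-4.094292)+1/4·4.926888≈2.050580
n=6: y≈2.050580, sp=-3, e=sp−y≈-5.050580; I≈-15.164281, D=e−e_prev≈-6.144873; u=2·(-5.050580)+1/4·(-15.164281)+1·(-6.144873)≈-20.037104; next y=-1/5·2.050580+1/4·(-20.037104)≈-5.419392
n=7: y≈-5.419392, sp=-3, e=sp−y≈2.419392; I≈-12.744889, D=e−e_prev≈7.469972; u=2·2.419392+1/4·(-12.744889)+1·7.469972≈9.122534; next y=-1/5·(-5.419392)+1/4·9.122534≈3.364512
n=8: y≈3.364512, sp=2, e=sp−y≈-1.364512; I≈-14.109401, D=e−e_prev≈-3.783904; u=2·(-1.364512)+1/4·(-14.109401)+1·(-3.783904)≈-10.040278; next y=-1/5·3.364512+1/4·(-10.040278)≈-3.182972
n=9: y≈-3.182972, sp=2, e=sp−y≈5.182972; I≈-8.926429, D=e−e_prev≈6.547484; u=2·5.182972+1/4·(-8.926429)+1·6.547484≈14.681820; next y=-1/5·(-3.182972)+1/4·14.681820≈4.307049

0 -3 -9.750 0.000
1 -3 0.422 -2.438
2 -3 -12.005 0.593
3 -3 2.194 -3.120
4 -3 -15.439 1.172
5 -3 4.927 -4.094
6 -3 -20.037 2.051
7 -3 9.123 -5.419
8 2 -10.040 3.365
9 2 14.682 -3.183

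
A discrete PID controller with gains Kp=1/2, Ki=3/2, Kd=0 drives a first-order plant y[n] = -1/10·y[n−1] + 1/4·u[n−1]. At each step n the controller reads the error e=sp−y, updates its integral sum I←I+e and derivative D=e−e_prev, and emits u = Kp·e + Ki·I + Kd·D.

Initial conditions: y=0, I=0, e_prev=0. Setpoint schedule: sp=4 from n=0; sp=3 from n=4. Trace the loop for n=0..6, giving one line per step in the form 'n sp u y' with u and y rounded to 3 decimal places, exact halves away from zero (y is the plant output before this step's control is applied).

0 4 8.000 0.000
1 4 10.000 2.000
2 4 12.400 2.300
3 4 13.810 2.870
4 3 12.914 3.166
5 3 13.173 2.912
6 3 13.125 3.002

(exact arithmetic carried between steps; '≈' marks a value shown rounded to 6 d.p. or computed from one; I and e_prev carry over from the previous line; the table rounds u and y to 3 d.p., halves away from zero)
n=0: y=0, sp=4, e=sp−y=4; I=4, D=e−e_prev=4; u=1/2·4+3/2·4+0·4=8; next y=-1/10·0+1/4·8=2
n=1: y=2, sp=4, e=sp−y=2; I=6, D=e−e_prev=-2; u=1/2·2+3/2·6+0·(-2)=10; next y=-1/10·2+1/4·10=2.3
n=2: y=2.3, sp=4, e=sp−y=1.7; I=7.7, D=e−e_prev=-0.3; u=1/2·1.7+3/2·7.7+0·(-0.3)=12.4; next y=-1/10·2.3+1/4·12.4=2.87
n=3: y=2.87, sp=4, e=sp−y=1.13; I=8.83, D=e−e_prev=-0.57; u=1/2·1.13+3/2·8.83+0·(-0.57)=13.81; next y=-1/10·2.87+1/4·13.81=3.1655
n=4: y=3.1655, sp=3, e=sp−y=-0.1655; I=8.6645, D=e−e_prev=-1.2955; u=1/2·(-0.1655)+3/2·8.6645+0·(-1.2955)=12.914; next y=-1/10·3.1655+1/4·12.914=2.91195
n=5: y=2.91195, sp=3, e=sp−y=0.08805; I=8.75255, D=e−e_prev=0.25355; u=1/2·0.08805+3/2·8.75255+0·0.25355=13.17285; next y=-1/10·2.91195+1/4·13.17285≈3.002018
n=6: y≈3.002018, sp=3, e=sp−y≈-0.002018; I≈8.750533, D=e−e_prev≈-0.090068; u=1/2·(-0.002018)+3/2·8.750533+0·(-0.090068)≈13.12479; next y=-1/10·3.002018+1/4·13.12479≈2.980996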